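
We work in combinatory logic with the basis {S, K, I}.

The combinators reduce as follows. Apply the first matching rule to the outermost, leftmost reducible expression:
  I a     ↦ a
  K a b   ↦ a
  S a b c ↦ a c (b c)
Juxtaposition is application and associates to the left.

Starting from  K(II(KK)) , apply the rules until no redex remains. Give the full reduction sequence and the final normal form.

  start: K(II(KK))
  step 1: K(I(KK))
  step 2: K(KK)

Answer: normal form = K(KK)  (in 2 steps)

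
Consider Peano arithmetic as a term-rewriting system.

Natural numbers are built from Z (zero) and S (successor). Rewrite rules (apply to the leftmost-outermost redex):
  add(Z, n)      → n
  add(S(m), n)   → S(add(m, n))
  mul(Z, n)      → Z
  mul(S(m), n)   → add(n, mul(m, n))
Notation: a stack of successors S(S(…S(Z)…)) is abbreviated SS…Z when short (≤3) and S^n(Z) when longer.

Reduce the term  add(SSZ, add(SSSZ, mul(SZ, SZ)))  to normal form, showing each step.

Answer: normal form = S^6(Z)  (in 11 steps)

Derivation:
  start: add(SSZ, add(SSSZ, mul(SZ, SZ)))
  [1] S(add(SZ, add(SSSZ, mul(SZ, SZ))))
  [2] S(S(add(Z, add(SSSZ, mul(SZ, SZ)))))
  [3] S(S(add(SSSZ, mul(SZ, SZ))))
  [4] S(S(S(add(SSZ, mul(SZ, SZ)))))
  [5] S(S(S(S(add(SZ, mul(SZ, SZ))))))
  [6] S(S(S(S(S(add(Z, mul(SZ, SZ)))))))
  [7] S(S(S(S(S(mul(SZ, SZ))))))
  [8] S(S(S(S(S(add(SZ, mul(Z, SZ)))))))
  [9] S(S(S(S(S(S(add(Z, mul(Z, SZ))))))))
  [10] S(S(S(S(S(S(mul(Z, SZ)))))))
  [11] S^6(Z)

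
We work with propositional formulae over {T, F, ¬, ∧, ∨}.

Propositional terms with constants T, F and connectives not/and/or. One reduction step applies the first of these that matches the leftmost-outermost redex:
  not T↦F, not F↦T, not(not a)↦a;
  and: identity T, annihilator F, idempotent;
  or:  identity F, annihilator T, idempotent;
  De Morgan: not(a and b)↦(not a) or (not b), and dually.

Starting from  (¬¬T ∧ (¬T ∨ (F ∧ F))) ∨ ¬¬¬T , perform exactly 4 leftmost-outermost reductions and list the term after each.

Answer: after 4 steps: (F ∧ F) ∨ ¬¬¬T

Reduction:
  start: (¬¬T ∧ (¬T ∨ (F ∧ F))) ∨ ¬¬¬T
  [1] (T ∧ (¬T ∨ (F ∧ F))) ∨ ¬¬¬T
  [2] (¬T ∨ (F ∧ F)) ∨ ¬¬¬T
  [3] (F ∨ (F ∧ F)) ∨ ¬¬¬T
  [4] (F ∧ F) ∨ ¬¬¬T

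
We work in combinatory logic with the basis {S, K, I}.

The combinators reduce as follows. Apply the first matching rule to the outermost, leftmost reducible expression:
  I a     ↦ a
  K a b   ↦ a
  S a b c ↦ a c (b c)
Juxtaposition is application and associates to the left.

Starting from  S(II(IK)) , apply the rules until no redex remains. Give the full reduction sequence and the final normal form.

  start: S(II(IK))
  step 1: S(I(IK))
  step 2: S(IK)
  step 3: SK

Answer: normal form = SK  (in 3 steps)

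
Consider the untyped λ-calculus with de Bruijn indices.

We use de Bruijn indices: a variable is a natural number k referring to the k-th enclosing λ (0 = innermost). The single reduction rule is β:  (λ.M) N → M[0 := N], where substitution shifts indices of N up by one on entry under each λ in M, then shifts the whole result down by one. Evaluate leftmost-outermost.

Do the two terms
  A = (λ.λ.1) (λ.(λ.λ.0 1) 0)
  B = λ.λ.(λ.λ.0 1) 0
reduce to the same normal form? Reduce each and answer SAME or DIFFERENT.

Answer: SAME — A ⇓ λ.λ.λ.0 1, B ⇓ λ.λ.λ.0 1

Derivation:
Term A:
  start: (λ.λ.1) (λ.(λ.λ.0 1) 0)
  [1] λ.λ.(λ.λ.0 1) 0
  [2] λ.λ.λ.0 1

Term B:
  start: λ.λ.(λ.λ.0 1) 0
  [1] λ.λ.λ.0 1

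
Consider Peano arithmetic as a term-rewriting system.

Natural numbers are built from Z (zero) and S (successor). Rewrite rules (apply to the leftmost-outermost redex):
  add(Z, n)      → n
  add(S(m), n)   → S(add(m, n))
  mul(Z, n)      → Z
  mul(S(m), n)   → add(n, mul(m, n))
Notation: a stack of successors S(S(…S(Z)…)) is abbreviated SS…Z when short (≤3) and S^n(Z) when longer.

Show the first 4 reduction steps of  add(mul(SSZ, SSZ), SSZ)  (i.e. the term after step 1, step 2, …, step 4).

  start: add(mul(SSZ, SSZ), SSZ)
  step 1: add(add(SSZ, mul(SZ, SSZ)), SSZ)
  step 2: add(S(add(SZ, mul(SZ, SSZ))), SSZ)
  step 3: S(add(add(SZ, mul(SZ, SSZ)), SSZ))
  step 4: S(add(S(add(Z, mul(SZ, SSZ))), SSZ))

Answer: after 4 steps: S(add(S(add(Z, mul(SZ, SSZ))), SSZ))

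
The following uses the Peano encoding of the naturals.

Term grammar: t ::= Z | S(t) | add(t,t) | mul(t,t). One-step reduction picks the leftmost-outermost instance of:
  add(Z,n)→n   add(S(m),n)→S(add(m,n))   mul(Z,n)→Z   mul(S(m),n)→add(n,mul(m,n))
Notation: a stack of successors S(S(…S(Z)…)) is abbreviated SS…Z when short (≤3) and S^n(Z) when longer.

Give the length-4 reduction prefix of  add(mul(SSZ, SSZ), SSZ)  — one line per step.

  start: add(mul(SSZ, SSZ), SSZ)
  [1] add(add(SSZ, mul(SZ, SSZ)), SSZ)
  [2] add(S(add(SZ, mul(SZ, SSZ))), SSZ)
  [3] S(add(add(SZ, mul(SZ, SSZ)), SSZ))
  [4] S(add(S(add(Z, mul(SZ, SSZ))), SSZ))

Answer: after 4 steps: S(add(S(add(Z, mul(SZ, SSZ))), SSZ))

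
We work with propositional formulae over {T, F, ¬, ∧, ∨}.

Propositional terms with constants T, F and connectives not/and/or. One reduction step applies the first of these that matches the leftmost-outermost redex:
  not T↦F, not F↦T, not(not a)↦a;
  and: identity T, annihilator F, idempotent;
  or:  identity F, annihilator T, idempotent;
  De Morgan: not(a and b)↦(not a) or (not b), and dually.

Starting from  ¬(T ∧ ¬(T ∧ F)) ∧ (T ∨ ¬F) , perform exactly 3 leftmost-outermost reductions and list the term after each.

Answer: after 3 steps: ¬¬(T ∧ F) ∧ (T ∨ ¬F)

Derivation:
  start: ¬(T ∧ ¬(T ∧ F)) ∧ (T ∨ ¬F)
  →1  (¬T ∨ ¬¬(T ∧ F)) ∧ (T ∨ ¬F)
  →2  (F ∨ ¬¬(T ∧ F)) ∧ (T ∨ ¬F)
  →3  ¬¬(T ∧ F) ∧ (T ∨ ¬F)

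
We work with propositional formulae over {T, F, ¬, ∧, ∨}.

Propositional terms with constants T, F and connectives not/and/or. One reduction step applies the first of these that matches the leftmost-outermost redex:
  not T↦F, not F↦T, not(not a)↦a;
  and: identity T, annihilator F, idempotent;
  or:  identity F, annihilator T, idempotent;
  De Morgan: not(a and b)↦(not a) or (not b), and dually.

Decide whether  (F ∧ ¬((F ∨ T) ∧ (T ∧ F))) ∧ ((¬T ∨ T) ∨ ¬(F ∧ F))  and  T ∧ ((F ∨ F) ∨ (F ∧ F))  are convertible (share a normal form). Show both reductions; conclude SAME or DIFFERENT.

Term A:
  start: (F ∧ ¬((F ∨ T) ∧ (T ∧ F))) ∧ ((¬T ∨ T) ∨ ¬(F ∧ F))
  [1] F ∧ ((¬T ∨ T) ∨ ¬(F ∧ F))
  [2] F

Term B:
  start: T ∧ ((F ∨ F) ∨ (F ∧ F))
  [1] (F ∨ F) ∨ (F ∧ F)
  [2] F ∨ (F ∧ F)
  [3] F ∧ F
  [4] F

Answer: SAME — A ⇓ F, B ⇓ F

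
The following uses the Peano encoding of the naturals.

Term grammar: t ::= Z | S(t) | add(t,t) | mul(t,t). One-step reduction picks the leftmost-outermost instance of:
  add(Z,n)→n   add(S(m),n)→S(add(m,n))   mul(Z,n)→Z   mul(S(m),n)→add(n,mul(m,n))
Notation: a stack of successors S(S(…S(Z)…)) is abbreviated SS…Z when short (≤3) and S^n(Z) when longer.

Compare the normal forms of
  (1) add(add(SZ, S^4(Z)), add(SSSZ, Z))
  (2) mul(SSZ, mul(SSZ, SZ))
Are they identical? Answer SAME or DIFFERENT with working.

Answer: DIFFERENT — A ⇓ S^8(Z), B ⇓ S^4(Z)

Derivation:
Term A:
  start: add(add(SZ, S^4(Z)), add(SSSZ, Z))
  →1  add(S(add(Z, S^4(Z))), add(SSSZ, Z))
  →2  S(add(add(Z, S^4(Z)), add(SSSZ, Z)))
  →3  S(add(S^4(Z), add(SSSZ, Z)))
  →4  S(S(add(SSSZ, add(SSSZ, Z))))
  →5  S(S(S(add(SSZ, add(SSSZ, Z)))))
  →6  S(S(S(S(add(SZ, add(SSSZ, Z))))))
  →7  S(S(S(S(S(add(Z, add(SSSZ, Z)))))))
  →8  S(S(S(S(S(add(SSSZ, Z))))))
  →9  S(S(S(S(S(S(add(SSZ, Z)))))))
  →10  S(S(S(S(S(S(S(add(SZ, Z))))))))
  →11  S(S(S(S(S(S(S(S(add(Z, Z)))))))))
  →12  S^8(Z)

Term B:
  start: mul(SSZ, mul(SSZ, SZ))
  →1  add(mul(SSZ, SZ), mul(SZ, mul(SSZ, SZ)))
  →2  add(add(SZ, mul(SZ, SZ)), mul(SZ, mul(SSZ, SZ)))
  →3  add(S(add(Z, mul(SZ, SZ))), mul(SZ, mul(SSZ, SZ)))
  →4  S(add(add(Z, mul(SZ, SZ)), mul(SZ, mul(SSZ, SZ))))
  →5  S(add(mul(SZ, SZ), mul(SZ, mul(SSZ, SZ))))
  →6  S(add(add(SZ, mul(Z, SZ)), mul(SZ, mul(SSZ, SZ))))
  →7  S(add(S(add(Z, mul(Z, SZ))), mul(SZ, mul(SSZ, SZ))))
  →8  S(S(add(add(Z, mul(Z, SZ)), mul(SZ, mul(SSZ, SZ)))))
  →9  S(S(add(mul(Z, SZ), mul(SZ, mul(SSZ, SZ)))))
  →10  S(S(add(Z, mul(SZ, mul(SSZ, SZ)))))
  →11  S(S(mul(SZ, mul(SSZ, SZ))))
  →12  S(S(add(mul(SSZ, SZ), mul(Z, mul(SSZ, SZ)))))
  →13  S(S(add(add(SZ, mul(SZ, SZ)), mul(Z, mul(SSZ, SZ)))))
  →14  S(S(add(S(add(Z, mul(SZ, SZ))), mul(Z, mul(SSZ, SZ)))))
  →15  S(S(S(add(add(Z, mul(SZ, SZ)), mul(Z, mul(SSZ, SZ))))))
  →16  S(S(S(add(mul(SZ, SZ), mul(Z, mul(SSZ, SZ))))))
  →17  S(S(S(add(add(SZ, mul(Z, SZ)), mul(Z, mul(SSZ, SZ))))))
  →18  S(S(S(add(S(add(Z, mul(Z, SZ))), mul(Z, mul(SSZ, SZ))))))
  →19  S(S(S(S(add(add(Z, mul(Z, SZ)), mul(Z, mul(SSZ, SZ)))))))
  →20  S(S(S(S(add(mul(Z, SZ), mul(Z, mul(SSZ, SZ)))))))
  →21  S(S(S(S(add(Z, mul(Z, mul(SSZ, SZ)))))))
  →22  S(S(S(S(mul(Z, mul(SSZ, SZ))))))
  →23  S^4(Z)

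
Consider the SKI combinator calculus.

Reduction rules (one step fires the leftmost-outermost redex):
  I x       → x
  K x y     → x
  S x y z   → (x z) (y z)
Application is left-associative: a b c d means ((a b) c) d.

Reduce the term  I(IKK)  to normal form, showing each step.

Answer: normal form = KK  (in 2 steps)

Working:
  start: I(IKK)
  →1  IKK
  →2  KK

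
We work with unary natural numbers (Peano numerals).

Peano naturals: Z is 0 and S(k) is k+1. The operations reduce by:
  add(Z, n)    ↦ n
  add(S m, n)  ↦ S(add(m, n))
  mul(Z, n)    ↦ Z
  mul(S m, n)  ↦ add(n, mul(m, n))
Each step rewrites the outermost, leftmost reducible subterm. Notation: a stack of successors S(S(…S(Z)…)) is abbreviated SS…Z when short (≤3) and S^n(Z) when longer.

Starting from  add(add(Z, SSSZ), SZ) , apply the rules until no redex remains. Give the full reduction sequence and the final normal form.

Answer: normal form = S^4(Z)  (in 5 steps)

Derivation:
  start: add(add(Z, SSSZ), SZ)
  [1] add(SSSZ, SZ)
  [2] S(add(SSZ, SZ))
  [3] S(S(add(SZ, SZ)))
  [4] S(S(S(add(Z, SZ))))
  [5] S^4(Z)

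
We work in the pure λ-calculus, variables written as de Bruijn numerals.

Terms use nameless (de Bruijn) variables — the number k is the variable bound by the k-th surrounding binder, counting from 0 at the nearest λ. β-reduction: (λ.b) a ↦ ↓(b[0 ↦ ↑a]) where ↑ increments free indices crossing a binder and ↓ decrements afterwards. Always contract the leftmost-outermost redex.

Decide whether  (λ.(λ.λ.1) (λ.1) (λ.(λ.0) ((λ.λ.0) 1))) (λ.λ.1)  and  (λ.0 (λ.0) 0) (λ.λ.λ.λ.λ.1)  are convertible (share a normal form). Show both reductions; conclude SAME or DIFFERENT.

Term A:
  start: (λ.(λ.λ.1) (λ.1) (λ.(λ.0) ((λ.λ.0) 1))) (λ.λ.1)
  [1] (λ.λ.1) (λ.λ.λ.1) (λ.(λ.0) ((λ.λ.0) (λ.λ.1)))
  [2] (λ.λ.λ.λ.1) (λ.(λ.0) ((λ.λ.0) (λ.λ.1)))
  [3] λ.λ.λ.1

Term B:
  start: (λ.0 (λ.0) 0) (λ.λ.λ.λ.λ.1)
  [1] (λ.λ.λ.λ.λ.1) (λ.0) (λ.λ.λ.λ.λ.1)
  [2] (λ.λ.λ.λ.1) (λ.λ.λ.λ.λ.1)
  [3] λ.λ.λ.1

Answer: SAME — A ⇓ λ.λ.λ.1, B ⇓ λ.λ.λ.1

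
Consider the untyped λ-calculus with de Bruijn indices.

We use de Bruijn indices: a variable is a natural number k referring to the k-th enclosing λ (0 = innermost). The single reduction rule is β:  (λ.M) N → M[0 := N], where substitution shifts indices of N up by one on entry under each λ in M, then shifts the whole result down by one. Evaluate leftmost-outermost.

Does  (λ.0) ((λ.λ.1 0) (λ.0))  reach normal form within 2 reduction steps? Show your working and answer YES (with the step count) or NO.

Answer: NO — after 2 steps the term is λ.(λ.0) 0, not yet normal

Derivation:
  start: (λ.0) ((λ.λ.1 0) (λ.0))
  step 1: (λ.λ.1 0) (λ.0)
  step 2: λ.(λ.0) 0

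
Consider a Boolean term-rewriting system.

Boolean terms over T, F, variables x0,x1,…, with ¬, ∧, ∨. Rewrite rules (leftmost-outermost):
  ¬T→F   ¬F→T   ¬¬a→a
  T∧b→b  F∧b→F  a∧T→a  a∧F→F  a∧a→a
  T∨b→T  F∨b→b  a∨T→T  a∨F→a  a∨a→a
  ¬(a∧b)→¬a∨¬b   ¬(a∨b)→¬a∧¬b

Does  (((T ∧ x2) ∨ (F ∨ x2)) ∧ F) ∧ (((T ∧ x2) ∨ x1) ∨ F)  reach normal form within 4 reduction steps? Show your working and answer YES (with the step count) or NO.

  start: (((T ∧ x2) ∨ (F ∨ x2)) ∧ F) ∧ (((T ∧ x2) ∨ x1) ∨ F)
  step 1: F ∧ (((T ∧ x2) ∨ x1) ∨ F)
  step 2: F

Answer: YES — reaches normal form F in 2 ≤ 4 steps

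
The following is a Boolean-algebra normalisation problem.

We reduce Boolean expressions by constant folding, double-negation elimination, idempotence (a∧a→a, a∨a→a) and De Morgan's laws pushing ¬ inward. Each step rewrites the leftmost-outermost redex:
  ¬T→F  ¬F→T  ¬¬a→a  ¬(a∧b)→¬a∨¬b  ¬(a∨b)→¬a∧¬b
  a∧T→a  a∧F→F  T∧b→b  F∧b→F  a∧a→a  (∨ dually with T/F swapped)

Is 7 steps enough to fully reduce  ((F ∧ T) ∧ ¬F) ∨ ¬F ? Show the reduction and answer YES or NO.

  start: ((F ∧ T) ∧ ¬F) ∨ ¬F
  step 1: (F ∧ ¬F) ∨ ¬F
  step 2: F ∨ ¬F
  step 3: ¬F
  step 4: T

Answer: YES — reaches normal form T in 4 ≤ 7 steps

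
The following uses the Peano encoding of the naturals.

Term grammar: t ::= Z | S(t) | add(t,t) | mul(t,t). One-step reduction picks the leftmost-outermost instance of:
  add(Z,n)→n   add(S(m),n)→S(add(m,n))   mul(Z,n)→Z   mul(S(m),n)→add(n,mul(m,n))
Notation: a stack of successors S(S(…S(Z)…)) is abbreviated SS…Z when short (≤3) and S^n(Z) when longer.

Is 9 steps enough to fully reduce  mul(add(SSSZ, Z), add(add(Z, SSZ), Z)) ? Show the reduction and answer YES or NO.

Answer: NO — after 9 steps the term is S(S(mul(add(SSZ, Z), add(add(Z, SSZ), Z)))), not yet normal

Working:
  start: mul(add(SSSZ, Z), add(add(Z, SSZ), Z))
  →1  mul(S(add(SSZ, Z)), add(add(Z, SSZ), Z))
  →2  add(add(add(Z, SSZ), Z), mul(add(SSZ, Z), add(add(Z, SSZ), Z)))
  →3  add(add(SSZ, Z), mul(add(SSZ, Z), add(add(Z, SSZ), Z)))
  →4  add(S(add(SZ, Z)), mul(add(SSZ, Z), add(add(Z, SSZ), Z)))
  →5  S(add(add(SZ, Z), mul(add(SSZ, Z), add(add(Z, SSZ), Z))))
  →6  S(add(S(add(Z, Z)), mul(add(SSZ, Z), add(add(Z, SSZ), Z))))
  →7  S(S(add(add(Z, Z), mul(add(SSZ, Z), add(add(Z, SSZ), Z)))))
  →8  S(S(add(Z, mul(add(SSZ, Z), add(add(Z, SSZ), Z)))))
  →9  S(S(mul(add(SSZ, Z), add(add(Z, SSZ), Z))))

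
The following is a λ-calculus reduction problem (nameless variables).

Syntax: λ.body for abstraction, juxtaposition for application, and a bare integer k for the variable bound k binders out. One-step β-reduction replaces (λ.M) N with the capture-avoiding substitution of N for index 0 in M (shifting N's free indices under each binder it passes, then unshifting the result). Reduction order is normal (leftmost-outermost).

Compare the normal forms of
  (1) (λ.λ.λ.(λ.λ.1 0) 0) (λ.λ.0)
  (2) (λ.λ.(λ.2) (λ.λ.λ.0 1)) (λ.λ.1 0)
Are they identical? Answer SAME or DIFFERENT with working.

Answer: SAME — A ⇓ λ.λ.λ.1 0, B ⇓ λ.λ.λ.1 0

Reduction:
Term A:
  start: (λ.λ.λ.(λ.λ.1 0) 0) (λ.λ.0)
  step 1: λ.λ.(λ.λ.1 0) 0
  step 2: λ.λ.λ.1 0

Term B:
  start: (λ.λ.(λ.2) (λ.λ.λ.0 1)) (λ.λ.1 0)
  step 1: λ.(λ.λ.λ.1 0) (λ.λ.λ.0 1)
  step 2: λ.λ.λ.1 0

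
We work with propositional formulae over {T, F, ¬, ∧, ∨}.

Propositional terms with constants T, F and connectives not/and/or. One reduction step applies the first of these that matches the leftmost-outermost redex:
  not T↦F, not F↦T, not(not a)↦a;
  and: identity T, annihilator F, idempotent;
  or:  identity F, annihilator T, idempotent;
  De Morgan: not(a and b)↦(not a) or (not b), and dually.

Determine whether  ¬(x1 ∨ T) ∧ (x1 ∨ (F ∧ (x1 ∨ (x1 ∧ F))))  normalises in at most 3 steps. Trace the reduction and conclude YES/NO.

Answer: NO — after 3 steps the term is F ∧ (x1 ∨ (F ∧ (x1 ∨ (x1 ∧ F)))), not yet normal

Working:
  start: ¬(x1 ∨ T) ∧ (x1 ∨ (F ∧ (x1 ∨ (x1 ∧ F))))
  step 1: (¬x1 ∧ ¬T) ∧ (x1 ∨ (F ∧ (x1 ∨ (x1 ∧ F))))
  step 2: (¬x1 ∧ F) ∧ (x1 ∨ (F ∧ (x1 ∨ (x1 ∧ F))))
  step 3: F ∧ (x1 ∨ (F ∧ (x1 ∨ (x1 ∧ F))))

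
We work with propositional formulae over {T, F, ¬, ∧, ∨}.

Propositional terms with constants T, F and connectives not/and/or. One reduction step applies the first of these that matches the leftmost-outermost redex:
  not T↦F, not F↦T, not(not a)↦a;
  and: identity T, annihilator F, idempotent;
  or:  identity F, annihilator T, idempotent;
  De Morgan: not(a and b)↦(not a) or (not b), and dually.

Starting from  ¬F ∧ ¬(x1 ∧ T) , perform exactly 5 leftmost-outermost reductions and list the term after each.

Answer: after 5 steps: ¬x1

Derivation:
  start: ¬F ∧ ¬(x1 ∧ T)
  →1  T ∧ ¬(x1 ∧ T)
  →2  ¬(x1 ∧ T)
  →3  ¬x1 ∨ ¬T
  →4  ¬x1 ∨ F
  →5  ¬x1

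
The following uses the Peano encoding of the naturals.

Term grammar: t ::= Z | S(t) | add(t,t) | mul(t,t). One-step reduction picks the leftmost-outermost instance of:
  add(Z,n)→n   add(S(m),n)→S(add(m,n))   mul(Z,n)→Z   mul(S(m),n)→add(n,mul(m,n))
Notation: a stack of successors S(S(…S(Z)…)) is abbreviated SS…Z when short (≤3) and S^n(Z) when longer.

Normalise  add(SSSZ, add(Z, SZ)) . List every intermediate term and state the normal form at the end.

  start: add(SSSZ, add(Z, SZ))
  [1] S(add(SSZ, add(Z, SZ)))
  [2] S(S(add(SZ, add(Z, SZ))))
  [3] S(S(S(add(Z, add(Z, SZ)))))
  [4] S(S(S(add(Z, SZ))))
  [5] S^4(Z)

Answer: normal form = S^4(Z)  (in 5 steps)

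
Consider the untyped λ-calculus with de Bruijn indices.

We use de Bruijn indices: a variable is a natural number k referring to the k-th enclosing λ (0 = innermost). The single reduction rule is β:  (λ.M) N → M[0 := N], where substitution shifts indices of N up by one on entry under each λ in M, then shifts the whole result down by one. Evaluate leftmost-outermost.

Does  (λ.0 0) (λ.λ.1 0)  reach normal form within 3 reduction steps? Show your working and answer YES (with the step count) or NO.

  start: (λ.0 0) (λ.λ.1 0)
  [1] (λ.λ.1 0) (λ.λ.1 0)
  [2] λ.(λ.λ.1 0) 0
  [3] λ.λ.1 0

Answer: YES — reaches normal form λ.λ.1 0 in 3 ≤ 3 steps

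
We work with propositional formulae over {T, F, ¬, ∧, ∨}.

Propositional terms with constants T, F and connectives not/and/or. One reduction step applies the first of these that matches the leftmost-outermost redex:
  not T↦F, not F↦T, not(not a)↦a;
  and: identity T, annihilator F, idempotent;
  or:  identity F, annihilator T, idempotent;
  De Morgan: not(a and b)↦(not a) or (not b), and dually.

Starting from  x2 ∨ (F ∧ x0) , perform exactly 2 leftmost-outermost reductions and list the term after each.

  start: x2 ∨ (F ∧ x0)
  →1  x2 ∨ F
  →2  x2

Answer: after 2 steps: x2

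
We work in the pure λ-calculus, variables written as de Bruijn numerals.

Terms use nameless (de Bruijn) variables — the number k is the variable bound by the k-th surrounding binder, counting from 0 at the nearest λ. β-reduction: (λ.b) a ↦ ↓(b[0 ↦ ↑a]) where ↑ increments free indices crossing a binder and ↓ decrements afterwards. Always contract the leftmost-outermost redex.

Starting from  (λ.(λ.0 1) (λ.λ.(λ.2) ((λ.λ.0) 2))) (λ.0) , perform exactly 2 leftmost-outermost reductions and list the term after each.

  start: (λ.(λ.0 1) (λ.λ.(λ.2) ((λ.λ.0) 2))) (λ.0)
  [1] (λ.0 (λ.0)) (λ.λ.(λ.2) ((λ.λ.0) (λ.0)))
  [2] (λ.λ.(λ.2) ((λ.λ.0) (λ.0))) (λ.0)

Answer: after 2 steps: (λ.λ.(λ.2) ((λ.λ.0) (λ.0))) (λ.0)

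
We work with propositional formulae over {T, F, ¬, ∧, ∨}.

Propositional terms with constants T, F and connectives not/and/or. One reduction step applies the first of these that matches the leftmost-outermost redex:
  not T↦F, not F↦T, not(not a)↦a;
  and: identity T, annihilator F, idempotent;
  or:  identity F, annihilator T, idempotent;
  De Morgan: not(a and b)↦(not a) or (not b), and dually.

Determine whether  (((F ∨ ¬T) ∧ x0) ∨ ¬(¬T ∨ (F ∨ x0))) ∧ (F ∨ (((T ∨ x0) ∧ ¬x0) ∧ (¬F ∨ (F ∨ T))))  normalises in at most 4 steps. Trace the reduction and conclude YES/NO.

Answer: NO — after 4 steps the term is ¬(¬T ∨ (F ∨ x0)) ∧ (F ∨ (((T ∨ x0) ∧ ¬x0) ∧ (¬F ∨ (F ∨ T)))), not yet normal

Working:
  start: (((F ∨ ¬T) ∧ x0) ∨ ¬(¬T ∨ (F ∨ x0))) ∧ (F ∨ (((T ∨ x0) ∧ ¬x0) ∧ (¬F ∨ (F ∨ T))))
  [1] ((¬T ∧ x0) ∨ ¬(¬T ∨ (F ∨ x0))) ∧ (F ∨ (((T ∨ x0) ∧ ¬x0) ∧ (¬F ∨ (F ∨ T))))
  [2] ((F ∧ x0) ∨ ¬(¬T ∨ (F ∨ x0))) ∧ (F ∨ (((T ∨ x0) ∧ ¬x0) ∧ (¬F ∨ (F ∨ T))))
  [3] (F ∨ ¬(¬T ∨ (F ∨ x0))) ∧ (F ∨ (((T ∨ x0) ∧ ¬x0) ∧ (¬F ∨ (F ∨ T))))
  [4] ¬(¬T ∨ (F ∨ x0)) ∧ (F ∨ (((T ∨ x0) ∧ ¬x0) ∧ (¬F ∨ (F ∨ T))))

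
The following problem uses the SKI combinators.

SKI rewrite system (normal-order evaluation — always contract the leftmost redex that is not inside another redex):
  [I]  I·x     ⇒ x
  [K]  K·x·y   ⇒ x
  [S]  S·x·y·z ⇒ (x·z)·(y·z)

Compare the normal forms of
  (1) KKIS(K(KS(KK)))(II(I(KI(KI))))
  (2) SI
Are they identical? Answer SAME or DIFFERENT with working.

Answer: SAME — A ⇓ SI, B ⇓ SI

Derivation:
Term A:
  start: KKIS(K(KS(KK)))(II(I(KI(KI))))
  →1  KS(K(KS(KK)))(II(I(KI(KI))))
  →2  S(II(I(KI(KI))))
  →3  S(I(I(KI(KI))))
  →4  S(I(KI(KI)))
  →5  S(KI(KI))
  →6  SI

Term B:
  start: SI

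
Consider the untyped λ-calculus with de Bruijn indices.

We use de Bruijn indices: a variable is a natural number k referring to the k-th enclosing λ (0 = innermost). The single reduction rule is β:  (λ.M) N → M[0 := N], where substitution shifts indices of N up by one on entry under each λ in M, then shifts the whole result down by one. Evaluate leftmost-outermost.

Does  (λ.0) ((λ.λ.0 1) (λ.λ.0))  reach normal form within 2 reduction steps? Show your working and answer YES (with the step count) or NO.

Answer: YES — reaches normal form λ.0 (λ.λ.0) in 2 ≤ 2 steps

Working:
  start: (λ.0) ((λ.λ.0 1) (λ.λ.0))
  →1  (λ.λ.0 1) (λ.λ.0)
  →2  λ.0 (λ.λ.0)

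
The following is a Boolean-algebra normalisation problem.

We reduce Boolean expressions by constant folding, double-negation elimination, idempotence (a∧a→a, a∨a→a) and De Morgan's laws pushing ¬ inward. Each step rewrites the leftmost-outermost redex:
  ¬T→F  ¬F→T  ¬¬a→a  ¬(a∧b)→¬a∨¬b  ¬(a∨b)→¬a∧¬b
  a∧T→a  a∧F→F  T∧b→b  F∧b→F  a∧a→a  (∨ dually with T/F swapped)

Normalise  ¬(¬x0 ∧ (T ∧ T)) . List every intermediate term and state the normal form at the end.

  start: ¬(¬x0 ∧ (T ∧ T))
  [1] ¬¬x0 ∨ ¬(T ∧ T)
  [2] x0 ∨ ¬(T ∧ T)
  [3] x0 ∨ (¬T ∨ ¬T)
  [4] x0 ∨ ¬T
  [5] x0 ∨ F
  [6] x0

Answer: normal form = x0  (in 6 steps)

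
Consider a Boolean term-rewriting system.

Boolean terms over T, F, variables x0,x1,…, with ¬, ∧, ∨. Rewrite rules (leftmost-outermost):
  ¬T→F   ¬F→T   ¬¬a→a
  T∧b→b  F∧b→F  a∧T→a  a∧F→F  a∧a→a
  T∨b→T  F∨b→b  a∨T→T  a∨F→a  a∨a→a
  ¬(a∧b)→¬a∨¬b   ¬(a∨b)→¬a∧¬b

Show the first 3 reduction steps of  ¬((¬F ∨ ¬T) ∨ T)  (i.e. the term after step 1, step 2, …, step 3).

Answer: after 3 steps: (F ∧ ¬¬T) ∧ ¬T

Reduction:
  start: ¬((¬F ∨ ¬T) ∨ T)
  step 1: ¬(¬F ∨ ¬T) ∧ ¬T
  step 2: (¬¬F ∧ ¬¬T) ∧ ¬T
  step 3: (F ∧ ¬¬T) ∧ ¬T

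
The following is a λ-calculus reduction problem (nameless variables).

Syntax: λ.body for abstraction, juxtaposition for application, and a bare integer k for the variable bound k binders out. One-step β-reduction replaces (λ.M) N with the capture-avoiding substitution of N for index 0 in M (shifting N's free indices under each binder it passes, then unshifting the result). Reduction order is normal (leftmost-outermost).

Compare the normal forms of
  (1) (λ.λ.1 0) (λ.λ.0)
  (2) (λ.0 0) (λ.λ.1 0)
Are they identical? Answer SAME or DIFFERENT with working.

Answer: DIFFERENT — A ⇓ λ.λ.0, B ⇓ λ.λ.1 0

Derivation:
Term A:
  start: (λ.λ.1 0) (λ.λ.0)
  step 1: λ.(λ.λ.0) 0
  step 2: λ.λ.0

Term B:
  start: (λ.0 0) (λ.λ.1 0)
  step 1: (λ.λ.1 0) (λ.λ.1 0)
  step 2: λ.(λ.λ.1 0) 0
  step 3: λ.λ.1 0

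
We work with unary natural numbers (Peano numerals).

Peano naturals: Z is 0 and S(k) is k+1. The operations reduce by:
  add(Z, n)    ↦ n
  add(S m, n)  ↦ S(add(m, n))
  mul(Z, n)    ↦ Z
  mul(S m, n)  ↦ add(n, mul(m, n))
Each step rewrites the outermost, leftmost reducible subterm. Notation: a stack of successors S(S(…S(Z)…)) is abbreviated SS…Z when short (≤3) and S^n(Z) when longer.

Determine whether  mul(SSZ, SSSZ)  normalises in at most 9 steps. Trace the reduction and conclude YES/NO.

Answer: NO — after 9 steps the term is S(S(S(S(S(S(add(Z, mul(Z, SSSZ)))))))), not yet normal

Derivation:
  start: mul(SSZ, SSSZ)
  →1  add(SSSZ, mul(SZ, SSSZ))
  →2  S(add(SSZ, mul(SZ, SSSZ)))
  →3  S(S(add(SZ, mul(SZ, SSSZ))))
  →4  S(S(S(add(Z, mul(SZ, SSSZ)))))
  →5  S(S(S(mul(SZ, SSSZ))))
  →6  S(S(S(add(SSSZ, mul(Z, SSSZ)))))
  →7  S(S(S(S(add(SSZ, mul(Z, SSSZ))))))
  →8  S(S(S(S(S(add(SZ, mul(Z, SSSZ)))))))
  →9  S(S(S(S(S(S(add(Z, mul(Z, SSSZ))))))))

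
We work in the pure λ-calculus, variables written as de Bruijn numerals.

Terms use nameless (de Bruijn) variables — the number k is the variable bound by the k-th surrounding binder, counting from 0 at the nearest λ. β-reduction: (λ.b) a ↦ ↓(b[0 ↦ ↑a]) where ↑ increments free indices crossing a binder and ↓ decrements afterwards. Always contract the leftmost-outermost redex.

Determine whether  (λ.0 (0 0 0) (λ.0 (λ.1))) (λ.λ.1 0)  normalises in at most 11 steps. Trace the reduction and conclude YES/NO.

Answer: YES — reaches normal form λ.0 (λ.1) in 9 ≤ 11 steps

Reduction:
  start: (λ.0 (0 0 0) (λ.0 (λ.1))) (λ.λ.1 0)
  [1] (λ.λ.1 0) ((λ.λ.1 0) (λ.λ.1 0) (λ.λ.1 0)) (λ.0 (λ.1))
  [2] (λ.(λ.λ.1 0) (λ.λ.1 0) (λ.λ.1 0) 0) (λ.0 (λ.1))
  [3] (λ.λ.1 0) (λ.λ.1 0) (λ.λ.1 0) (λ.0 (λ.1))
  [4] (λ.(λ.λ.1 0) 0) (λ.λ.1 0) (λ.0 (λ.1))
  [5] (λ.λ.1 0) (λ.λ.1 0) (λ.0 (λ.1))
  [6] (λ.(λ.λ.1 0) 0) (λ.0 (λ.1))
  [7] (λ.λ.1 0) (λ.0 (λ.1))
  [8] λ.(λ.0 (λ.1)) 0
  [9] λ.0 (λ.1)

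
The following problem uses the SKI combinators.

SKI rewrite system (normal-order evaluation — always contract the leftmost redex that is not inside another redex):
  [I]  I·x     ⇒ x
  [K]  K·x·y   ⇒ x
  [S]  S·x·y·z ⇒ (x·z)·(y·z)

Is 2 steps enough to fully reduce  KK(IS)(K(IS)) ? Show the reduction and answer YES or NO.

Answer: YES — reaches normal form K(KS) in 2 ≤ 2 steps

Working:
  start: KK(IS)(K(IS))
  step 1: K(K(IS))
  step 2: K(KS)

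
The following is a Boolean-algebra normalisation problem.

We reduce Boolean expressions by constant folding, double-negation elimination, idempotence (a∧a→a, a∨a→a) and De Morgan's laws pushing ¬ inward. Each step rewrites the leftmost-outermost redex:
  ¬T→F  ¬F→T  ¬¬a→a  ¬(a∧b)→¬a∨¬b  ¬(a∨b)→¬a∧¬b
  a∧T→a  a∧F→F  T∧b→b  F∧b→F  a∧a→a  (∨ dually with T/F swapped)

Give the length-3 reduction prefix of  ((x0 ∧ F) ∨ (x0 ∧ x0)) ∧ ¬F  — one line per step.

  start: ((x0 ∧ F) ∨ (x0 ∧ x0)) ∧ ¬F
  step 1: (F ∨ (x0 ∧ x0)) ∧ ¬F
  step 2: (x0 ∧ x0) ∧ ¬F
  step 3: x0 ∧ ¬F

Answer: after 3 steps: x0 ∧ ¬F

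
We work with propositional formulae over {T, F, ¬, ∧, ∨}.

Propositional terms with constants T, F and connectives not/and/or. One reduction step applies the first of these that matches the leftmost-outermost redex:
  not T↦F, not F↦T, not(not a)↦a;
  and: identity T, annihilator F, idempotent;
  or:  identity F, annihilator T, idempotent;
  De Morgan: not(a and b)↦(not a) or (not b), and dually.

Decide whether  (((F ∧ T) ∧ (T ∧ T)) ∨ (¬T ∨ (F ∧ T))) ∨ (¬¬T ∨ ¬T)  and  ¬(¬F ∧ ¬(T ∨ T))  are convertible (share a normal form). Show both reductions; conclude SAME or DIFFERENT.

Term A:
  start: (((F ∧ T) ∧ (T ∧ T)) ∨ (¬T ∨ (F ∧ T))) ∨ (¬¬T ∨ ¬T)
  →1  ((F ∧ (T ∧ T)) ∨ (¬T ∨ (F ∧ T))) ∨ (¬¬T ∨ ¬T)
  →2  (F ∨ (¬T ∨ (F ∧ T))) ∨ (¬¬T ∨ ¬T)
  →3  (¬T ∨ (F ∧ T)) ∨ (¬¬T ∨ ¬T)
  →4  (F ∨ (F ∧ T)) ∨ (¬¬T ∨ ¬T)
  →5  (F ∧ T) ∨ (¬¬T ∨ ¬T)
  →6  F ∨ (¬¬T ∨ ¬T)
  →7  ¬¬T ∨ ¬T
  →8  T ∨ ¬T
  →9  T

Term B:
  start: ¬(¬F ∧ ¬(T ∨ T))
  →1  ¬¬F ∨ ¬¬(T ∨ T)
  →2  F ∨ ¬¬(T ∨ T)
  →3  ¬¬(T ∨ T)
  →4  T ∨ T
  →5  T

Answer: SAME — A ⇓ T, B ⇓ T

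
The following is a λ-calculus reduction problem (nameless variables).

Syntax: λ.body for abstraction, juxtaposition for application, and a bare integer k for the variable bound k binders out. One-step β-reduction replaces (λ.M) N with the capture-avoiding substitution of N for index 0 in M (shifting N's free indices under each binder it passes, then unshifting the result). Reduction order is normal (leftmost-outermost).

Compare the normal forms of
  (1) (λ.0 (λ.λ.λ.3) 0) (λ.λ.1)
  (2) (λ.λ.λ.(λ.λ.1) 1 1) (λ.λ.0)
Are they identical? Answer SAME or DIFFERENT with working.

Term A:
  start: (λ.0 (λ.λ.λ.3) 0) (λ.λ.1)
  step 1: (λ.λ.1) (λ.λ.λ.λ.λ.1) (λ.λ.1)
  step 2: (λ.λ.λ.λ.λ.λ.1) (λ.λ.1)
  step 3: λ.λ.λ.λ.λ.1

Term B:
  start: (λ.λ.λ.(λ.λ.1) 1 1) (λ.λ.0)
  step 1: λ.λ.(λ.λ.1) 1 1
  step 2: λ.λ.(λ.2) 1
  step 3: λ.λ.1

Answer: DIFFERENT — A ⇓ λ.λ.λ.λ.λ.1, B ⇓ λ.λ.1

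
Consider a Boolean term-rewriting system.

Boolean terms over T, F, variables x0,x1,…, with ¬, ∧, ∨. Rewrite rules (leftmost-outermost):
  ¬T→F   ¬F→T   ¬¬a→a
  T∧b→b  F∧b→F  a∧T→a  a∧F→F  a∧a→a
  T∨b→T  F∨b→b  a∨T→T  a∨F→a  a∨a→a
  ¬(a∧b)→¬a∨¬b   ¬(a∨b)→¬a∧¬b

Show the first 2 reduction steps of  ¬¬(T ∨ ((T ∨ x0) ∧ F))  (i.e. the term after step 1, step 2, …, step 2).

  start: ¬¬(T ∨ ((T ∨ x0) ∧ F))
  step 1: T ∨ ((T ∨ x0) ∧ F)
  step 2: T

Answer: after 2 steps: T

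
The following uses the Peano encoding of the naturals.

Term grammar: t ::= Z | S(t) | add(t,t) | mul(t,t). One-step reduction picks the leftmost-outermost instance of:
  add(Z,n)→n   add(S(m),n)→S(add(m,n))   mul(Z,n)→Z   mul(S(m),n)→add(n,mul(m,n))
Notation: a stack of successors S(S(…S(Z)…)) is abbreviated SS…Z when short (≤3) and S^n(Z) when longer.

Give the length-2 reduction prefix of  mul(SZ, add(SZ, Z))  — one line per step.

  start: mul(SZ, add(SZ, Z))
  [1] add(add(SZ, Z), mul(Z, add(SZ, Z)))
  [2] add(S(add(Z, Z)), mul(Z, add(SZ, Z)))

Answer: after 2 steps: add(S(add(Z, Z)), mul(Z, add(SZ, Z)))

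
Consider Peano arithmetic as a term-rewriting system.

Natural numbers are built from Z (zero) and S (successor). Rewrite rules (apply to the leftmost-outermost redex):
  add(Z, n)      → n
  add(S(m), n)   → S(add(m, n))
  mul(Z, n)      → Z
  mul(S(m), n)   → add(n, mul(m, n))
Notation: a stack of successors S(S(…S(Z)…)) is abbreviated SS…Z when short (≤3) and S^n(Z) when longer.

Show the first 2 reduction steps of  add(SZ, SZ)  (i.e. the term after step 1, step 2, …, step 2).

Answer: after 2 steps: SSZ

Derivation:
  start: add(SZ, SZ)
  [1] S(add(Z, SZ))
  [2] SSZ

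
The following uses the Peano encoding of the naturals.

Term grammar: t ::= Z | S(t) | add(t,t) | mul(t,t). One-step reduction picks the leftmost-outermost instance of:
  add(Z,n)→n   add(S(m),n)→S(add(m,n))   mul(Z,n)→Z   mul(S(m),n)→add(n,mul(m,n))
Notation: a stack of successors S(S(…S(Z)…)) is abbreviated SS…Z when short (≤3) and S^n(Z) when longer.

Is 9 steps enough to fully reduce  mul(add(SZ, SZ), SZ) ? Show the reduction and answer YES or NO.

Answer: YES — reaches normal form SSZ in 9 ≤ 9 steps

Working:
  start: mul(add(SZ, SZ), SZ)
  [1] mul(S(add(Z, SZ)), SZ)
  [2] add(SZ, mul(add(Z, SZ), SZ))
  [3] S(add(Z, mul(add(Z, SZ), SZ)))
  [4] S(mul(add(Z, SZ), SZ))
  [5] S(mul(SZ, SZ))
  [6] S(add(SZ, mul(Z, SZ)))
  [7] S(S(add(Z, mul(Z, SZ))))
  [8] S(S(mul(Z, SZ)))
  [9] SSZ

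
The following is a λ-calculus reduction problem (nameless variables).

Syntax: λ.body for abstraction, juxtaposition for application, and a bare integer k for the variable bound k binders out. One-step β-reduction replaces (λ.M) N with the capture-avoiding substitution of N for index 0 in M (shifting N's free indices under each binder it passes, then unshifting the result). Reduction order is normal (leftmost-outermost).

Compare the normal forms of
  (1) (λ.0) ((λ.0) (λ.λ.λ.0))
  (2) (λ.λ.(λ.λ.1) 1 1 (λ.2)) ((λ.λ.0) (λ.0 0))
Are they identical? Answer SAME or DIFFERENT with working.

Answer: SAME — A ⇓ λ.λ.λ.0, B ⇓ λ.λ.λ.0

Working:
Term A:
  start: (λ.0) ((λ.0) (λ.λ.λ.0))
  →1  (λ.0) (λ.λ.λ.0)
  →2  λ.λ.λ.0

Term B:
  start: (λ.λ.(λ.λ.1) 1 1 (λ.2)) ((λ.λ.0) (λ.0 0))
  →1  λ.(λ.λ.1) ((λ.λ.0) (λ.0 0)) ((λ.λ.0) (λ.0 0)) (λ.(λ.λ.0) (λ.0 0))
  →2  λ.(λ.(λ.λ.0) (λ.0 0)) ((λ.λ.0) (λ.0 0)) (λ.(λ.λ.0) (λ.0 0))
  →3  λ.(λ.λ.0) (λ.0 0) (λ.(λ.λ.0) (λ.0 0))
  →4  λ.(λ.0) (λ.(λ.λ.0) (λ.0 0))
  →5  λ.λ.(λ.λ.0) (λ.0 0)
  →6  λ.λ.λ.0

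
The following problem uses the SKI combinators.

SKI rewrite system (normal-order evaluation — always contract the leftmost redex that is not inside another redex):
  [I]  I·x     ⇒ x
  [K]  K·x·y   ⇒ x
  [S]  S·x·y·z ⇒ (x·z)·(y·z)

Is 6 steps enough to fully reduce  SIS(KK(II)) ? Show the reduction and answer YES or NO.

Answer: YES — reaches normal form K(SK) in 4 ≤ 6 steps

Derivation:
  start: SIS(KK(II))
  →1  I(KK(II))(S(KK(II)))
  →2  KK(II)(S(KK(II)))
  →3  K(S(KK(II)))
  →4  K(SK)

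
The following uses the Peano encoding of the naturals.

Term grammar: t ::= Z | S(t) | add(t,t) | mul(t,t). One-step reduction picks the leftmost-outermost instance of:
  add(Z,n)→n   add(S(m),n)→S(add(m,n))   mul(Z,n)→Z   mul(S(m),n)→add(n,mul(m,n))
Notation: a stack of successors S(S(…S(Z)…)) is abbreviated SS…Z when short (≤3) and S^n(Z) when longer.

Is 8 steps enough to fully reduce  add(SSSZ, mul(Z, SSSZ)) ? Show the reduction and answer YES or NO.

Answer: YES — reaches normal form SSSZ in 5 ≤ 8 steps

Working:
  start: add(SSSZ, mul(Z, SSSZ))
  [1] S(add(SSZ, mul(Z, SSSZ)))
  [2] S(S(add(SZ, mul(Z, SSSZ))))
  [3] S(S(S(add(Z, mul(Z, SSSZ)))))
  [4] S(S(S(mul(Z, SSSZ))))
  [5] SSSZ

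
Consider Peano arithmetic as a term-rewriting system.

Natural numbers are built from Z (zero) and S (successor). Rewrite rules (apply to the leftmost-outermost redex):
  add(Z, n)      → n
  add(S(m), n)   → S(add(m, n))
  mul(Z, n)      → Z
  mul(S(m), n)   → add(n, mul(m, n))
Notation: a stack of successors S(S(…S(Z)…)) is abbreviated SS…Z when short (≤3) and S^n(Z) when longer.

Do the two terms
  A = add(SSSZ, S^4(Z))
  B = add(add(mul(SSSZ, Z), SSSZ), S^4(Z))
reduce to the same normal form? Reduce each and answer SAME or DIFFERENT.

Answer: SAME — A ⇓ S^7(Z), B ⇓ S^7(Z)

Reduction:
Term A:
  start: add(SSSZ, S^4(Z))
  [1] S(add(SSZ, S^4(Z)))
  [2] S(S(add(SZ, S^4(Z))))
  [3] S(S(S(add(Z, S^4(Z)))))
  [4] S^7(Z)

Term B:
  start: add(add(mul(SSSZ, Z), SSSZ), S^4(Z))
  [1] add(add(add(Z, mul(SSZ, Z)), SSSZ), S^4(Z))
  [2] add(add(mul(SSZ, Z), SSSZ), S^4(Z))
  [3] add(add(add(Z, mul(SZ, Z)), SSSZ), S^4(Z))
  [4] add(add(mul(SZ, Z), SSSZ), S^4(Z))
  [5] add(add(add(Z, mul(Z, Z)), SSSZ), S^4(Z))
  [6] add(add(mul(Z, Z), SSSZ), S^4(Z))
  [7] add(add(Z, SSSZ), S^4(Z))
  [8] add(SSSZ, S^4(Z))
  [9] S(add(SSZ, S^4(Z)))
  [10] S(S(add(SZ, S^4(Z))))
  [11] S(S(S(add(Z, S^4(Z)))))
  [12] S^7(Z)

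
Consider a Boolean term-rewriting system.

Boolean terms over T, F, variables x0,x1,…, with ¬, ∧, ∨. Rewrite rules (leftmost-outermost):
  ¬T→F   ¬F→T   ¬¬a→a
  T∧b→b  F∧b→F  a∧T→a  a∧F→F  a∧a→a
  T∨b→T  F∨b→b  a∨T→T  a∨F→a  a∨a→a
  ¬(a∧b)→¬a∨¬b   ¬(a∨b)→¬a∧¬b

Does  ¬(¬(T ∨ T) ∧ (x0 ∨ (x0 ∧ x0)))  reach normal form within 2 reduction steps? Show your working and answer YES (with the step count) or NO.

Answer: NO — after 2 steps the term is (T ∨ T) ∨ ¬(x0 ∨ (x0 ∧ x0)), not yet normal

Reduction:
  start: ¬(¬(T ∨ T) ∧ (x0 ∨ (x0 ∧ x0)))
  step 1: ¬¬(T ∨ T) ∨ ¬(x0 ∨ (x0 ∧ x0))
  step 2: (T ∨ T) ∨ ¬(x0 ∨ (x0 ∧ x0))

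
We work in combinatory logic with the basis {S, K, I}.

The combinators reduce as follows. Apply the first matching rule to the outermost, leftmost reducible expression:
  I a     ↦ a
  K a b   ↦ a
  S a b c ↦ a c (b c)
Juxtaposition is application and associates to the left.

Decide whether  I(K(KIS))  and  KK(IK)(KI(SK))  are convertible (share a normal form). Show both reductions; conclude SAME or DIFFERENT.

Answer: SAME — A ⇓ KI, B ⇓ KI

Reduction:
Term A:
  start: I(K(KIS))
  step 1: K(KIS)
  step 2: KI

Term B:
  start: KK(IK)(KI(SK))
  step 1: K(KI(SK))
  step 2: KI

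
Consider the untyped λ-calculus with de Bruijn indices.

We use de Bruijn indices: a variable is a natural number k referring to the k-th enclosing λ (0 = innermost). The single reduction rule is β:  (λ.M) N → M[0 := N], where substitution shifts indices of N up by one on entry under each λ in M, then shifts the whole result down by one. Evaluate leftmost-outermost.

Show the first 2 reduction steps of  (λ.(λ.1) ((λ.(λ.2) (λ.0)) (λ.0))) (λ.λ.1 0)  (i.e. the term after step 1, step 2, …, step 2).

  start: (λ.(λ.1) ((λ.(λ.2) (λ.0)) (λ.0))) (λ.λ.1 0)
  step 1: (λ.λ.λ.1 0) ((λ.(λ.λ.λ.1 0) (λ.0)) (λ.0))
  step 2: λ.λ.1 0

Answer: after 2 steps: λ.λ.1 0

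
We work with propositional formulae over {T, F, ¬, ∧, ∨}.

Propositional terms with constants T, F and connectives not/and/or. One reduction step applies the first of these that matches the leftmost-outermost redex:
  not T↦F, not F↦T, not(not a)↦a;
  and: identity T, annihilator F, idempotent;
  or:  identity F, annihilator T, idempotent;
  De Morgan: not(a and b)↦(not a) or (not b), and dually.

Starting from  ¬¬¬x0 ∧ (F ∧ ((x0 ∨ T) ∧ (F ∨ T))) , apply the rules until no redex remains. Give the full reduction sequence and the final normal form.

Answer: normal form = F  (in 3 steps)

Derivation:
  start: ¬¬¬x0 ∧ (F ∧ ((x0 ∨ T) ∧ (F ∨ T)))
  →1  ¬x0 ∧ (F ∧ ((x0 ∨ T) ∧ (F ∨ T)))
  →2  ¬x0 ∧ F
  →3  F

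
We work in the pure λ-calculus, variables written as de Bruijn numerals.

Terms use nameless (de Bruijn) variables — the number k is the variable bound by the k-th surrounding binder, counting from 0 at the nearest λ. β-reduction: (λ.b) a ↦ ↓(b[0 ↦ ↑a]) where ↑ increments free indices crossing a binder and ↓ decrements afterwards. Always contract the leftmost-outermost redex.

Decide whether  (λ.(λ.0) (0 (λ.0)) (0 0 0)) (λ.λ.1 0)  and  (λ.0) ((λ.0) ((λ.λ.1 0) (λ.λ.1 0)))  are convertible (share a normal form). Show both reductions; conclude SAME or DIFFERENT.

Answer: SAME — A ⇓ λ.λ.1 0, B ⇓ λ.λ.1 0

Working:
Term A:
  start: (λ.(λ.0) (0 (λ.0)) (0 0 0)) (λ.λ.1 0)
  step 1: (λ.0) ((λ.λ.1 0) (λ.0)) ((λ.λ.1 0) (λ.λ.1 0) (λ.λ.1 0))
  step 2: (λ.λ.1 0) (λ.0) ((λ.λ.1 0) (λ.λ.1 0) (λ.λ.1 0))
  step 3: (λ.(λ.0) 0) ((λ.λ.1 0) (λ.λ.1 0) (λ.λ.1 0))
  step 4: (λ.0) ((λ.λ.1 0) (λ.λ.1 0) (λ.λ.1 0))
  step 5: (λ.λ.1 0) (λ.λ.1 0) (λ.λ.1 0)
  step 6: (λ.(λ.λ.1 0) 0) (λ.λ.1 0)
  step 7: (λ.λ.1 0) (λ.λ.1 0)
  step 8: λ.(λ.λ.1 0) 0
  step 9: λ.λ.1 0

Term B:
  start: (λ.0) ((λ.0) ((λ.λ.1 0) (λ.λ.1 0)))
  step 1: (λ.0) ((λ.λ.1 0) (λ.λ.1 0))
  step 2: (λ.λ.1 0) (λ.λ.1 0)
  step 3: λ.(λ.λ.1 0) 0
  step 4: λ.λ.1 0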